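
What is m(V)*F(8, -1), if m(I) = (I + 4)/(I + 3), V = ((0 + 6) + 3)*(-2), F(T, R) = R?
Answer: -14/15 ≈ -0.93333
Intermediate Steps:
V = -18 (V = (6 + 3)*(-2) = 9*(-2) = -18)
m(I) = (4 + I)/(3 + I)
m(V)*F(8, -1) = ((4 - 18)/(3 - 18))*(-1) = (-14/(-15))*(-1) = -1/15*(-14)*(-1) = (14/15)*(-1) = -14/15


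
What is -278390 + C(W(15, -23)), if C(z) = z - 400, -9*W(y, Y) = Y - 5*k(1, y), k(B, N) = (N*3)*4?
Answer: -2508187/9 ≈ -2.7869e+5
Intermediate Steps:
k(B, N) = 12*N (k(B, N) = (3*N)*4 = 12*N)
W(y, Y) = -Y/9 + 20*y/3 (W(y, Y) = -(Y - 60*y)/9 = -Y/9 + 20*y/3)
C(z) = -400 + z
-278390 + C(W(15, -23)) = -278390 + (-400 + (-⅑*(-23) + (20/3)*15)) = -278390 + (-400 + (23/9 + 100)) = -278390 + (-400 + 923/9) = -278390 - 2677/9 = -2508187/9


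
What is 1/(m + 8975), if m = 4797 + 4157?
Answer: 1/17929 ≈ 5.5776e-5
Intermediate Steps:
m = 8954
1/(m + 8975) = 1/(8954 + 8975) = 1/17929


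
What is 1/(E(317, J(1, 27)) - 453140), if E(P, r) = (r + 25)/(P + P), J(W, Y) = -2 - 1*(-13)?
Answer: -317/143645362 ≈ -2.2068e-6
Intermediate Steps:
J(W, Y) = 11 (J(W, Y) = -2 + 13 = 11)
E(P, r) = (25 + r)/(2*P) (E(P, r) = (25 + r)/((2*P)) = (25 + r)*(1/(2*P)) = (25 + r)/(2*P))
1/(E(317, J(1, 27)) - 453140) = 1/((½)*(25 + 11)/317 - 453140) = 1/((½)*(1/317)*36 - 453140) = 1/(18/317 - 453140) = 1/(-143645362/317) = -317/143645362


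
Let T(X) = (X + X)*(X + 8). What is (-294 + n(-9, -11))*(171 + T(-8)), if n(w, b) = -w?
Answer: -48735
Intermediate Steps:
T(X) = 2*X*(8 + X) (T(X) = (2*X)*(8 + X) = 2*X*(8 + X))
(-294 + n(-9, -11))*(171 + T(-8)) = (-294 - 1*(-9))*(171 + 2*(-8)*(8 - 8)) = (-294 + 9)*(171 + 2*(-8)*0) = -285*(171 + 0) = -285*171 = -48735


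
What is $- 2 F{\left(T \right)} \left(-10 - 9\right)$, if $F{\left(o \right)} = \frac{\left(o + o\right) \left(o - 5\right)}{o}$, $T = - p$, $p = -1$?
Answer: $-304$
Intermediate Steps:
$T = 1$ ($T = \left(-1\right) \left(-1\right) = 1$)
$F{\left(o \right)} = -10 + 2 o$ ($F{\left(o \right)} = \frac{2 o \left(-5 + o\right)}{o} = -10 + 2 o$)
$- 2 F{\left(T \right)} \left(-10 - 9\right) = - 2 \left(-10 + 2 \cdot 1\right) \left(-10 - 9\right) = - 2 \left(-10 + 2\right) \left(-19\right) = \left(-2\right) \left(-8\right) \left(-19\right) = 16 \left(-19\right) = -304$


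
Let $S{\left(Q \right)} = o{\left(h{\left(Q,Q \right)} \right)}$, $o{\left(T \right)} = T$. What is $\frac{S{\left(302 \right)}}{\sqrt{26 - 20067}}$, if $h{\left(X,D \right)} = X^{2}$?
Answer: $- \frac{91204 i \sqrt{409}}{2863} \approx - 644.25 i$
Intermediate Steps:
$S{\left(Q \right)} = Q^{2}$
$\frac{S{\left(302 \right)}}{\sqrt{26 - 20067}} = \frac{302^{2}}{\sqrt{26 - 20067}} = \frac{91204}{\sqrt{-20041}} = \frac{91204}{7 i \sqrt{409}} = 91204 \left(- \frac{i \sqrt{409}}{2863}\right) = - \frac{91204 i \sqrt{409}}{2863}$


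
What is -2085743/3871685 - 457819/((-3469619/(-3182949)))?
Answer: -5641882867467581152/13433271838015 ≈ -4.1999e+5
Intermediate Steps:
-2085743/3871685 - 457819/((-3469619/(-3182949))) = -2085743*1/3871685 - 457819/((-3469619*(-1/3182949))) = -2085743/3871685 - 457819/3469619/3182949 = -2085743/3871685 - 457819*3182949/3469619 = -2085743/3871685 - 1457214528231/3469619 = -5641882867467581152/13433271838015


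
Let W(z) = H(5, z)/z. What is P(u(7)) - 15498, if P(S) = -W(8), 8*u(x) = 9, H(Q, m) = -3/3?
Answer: -123983/8 ≈ -15498.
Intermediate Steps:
H(Q, m) = -1 (H(Q, m) = -3*⅓ = -1)
u(x) = 9/8 (u(x) = (⅛)*9 = 9/8)
W(z) = -1/z
P(S) = ⅛ (P(S) = -(-1)/8 = -1*(-⅛) = ⅛)
P(u(7)) - 15498 = ⅛ - 15498 = -123983/8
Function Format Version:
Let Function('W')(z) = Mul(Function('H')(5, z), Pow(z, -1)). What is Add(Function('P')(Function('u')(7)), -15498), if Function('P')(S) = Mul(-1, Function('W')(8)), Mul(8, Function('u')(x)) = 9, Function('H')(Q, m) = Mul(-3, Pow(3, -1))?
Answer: Rational(-123983, 8) ≈ -15498.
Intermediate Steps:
Function('H')(Q, m) = -1 (Function('H')(Q, m) = Mul(-3, Rational(1, 3)) = -1)
Function('u')(x) = Rational(9, 8) (Function('u')(x) = Mul(Rational(1, 8), 9) = Rational(9, 8))
Function('W')(z) = Mul(-1, Pow(z, -1))
Function('P')(S) = Rational(1, 8) (Function('P')(S) = Mul(-1, Mul(-1, Pow(8, -1))) = Mul(-1, Mul(-1, Rational(1, 8))) = Mul(-1, Rational(-1, 8)) = Rational(1, 8))
Add(Function('P')(Function('u')(7)), -15498) = Add(Rational(1, 8), -15498) = Rational(-123983, 8)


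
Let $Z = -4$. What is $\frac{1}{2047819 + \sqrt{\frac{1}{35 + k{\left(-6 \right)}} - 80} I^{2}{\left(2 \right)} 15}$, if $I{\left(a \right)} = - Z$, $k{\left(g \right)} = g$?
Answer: $\frac{59386751}{121613450620469} - \frac{240 i \sqrt{67251}}{121613450620469} \approx 4.8832 \cdot 10^{-7} - 5.1177 \cdot 10^{-10} i$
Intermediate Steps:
$I{\left(a \right)} = 4$ ($I{\left(a \right)} = \left(-1\right) \left(-4\right) = 4$)
$\frac{1}{2047819 + \sqrt{\frac{1}{35 + k{\left(-6 \right)}} - 80} I^{2}{\left(2 \right)} 15} = \frac{1}{2047819 + \sqrt{\frac{1}{35 - 6} - 80} \cdot 4^{2} \cdot 15} = \frac{1}{2047819 + \sqrt{\frac{1}{29} - 80} \cdot 16 \cdot 15} = \frac{1}{2047819 + \sqrt{- \frac{2319}{29}} \cdot 16 \cdot 15} = \frac{1}{2047819 + \frac{i \sqrt{67251}}{29} \cdot 16 \cdot 15} = \frac{1}{2047819 + \frac{16 i \sqrt{67251}}{29} \cdot 15} = \frac{1}{2047819 + \frac{240 i \sqrt{67251}}{29}}$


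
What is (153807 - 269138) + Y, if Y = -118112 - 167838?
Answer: -401281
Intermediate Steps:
Y = -285950
(153807 - 269138) + Y = (153807 - 269138) - 285950 = -115331 - 285950 = -401281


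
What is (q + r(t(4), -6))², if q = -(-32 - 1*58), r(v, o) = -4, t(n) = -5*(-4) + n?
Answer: 7396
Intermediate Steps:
t(n) = 20 + n
q = 90 (q = -(-32 - 58) = -1*(-90) = 90)
(q + r(t(4), -6))² = (90 - 4)² = 86² = 7396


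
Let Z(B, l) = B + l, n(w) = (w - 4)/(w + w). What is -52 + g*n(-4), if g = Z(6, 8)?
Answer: -38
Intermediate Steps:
n(w) = (-4 + w)/(2*w) (n(w) = (-4 + w)/((2*w)) = (-4 + w)*(1/(2*w)) = (-4 + w)/(2*w))
g = 14 (g = 6 + 8 = 14)
-52 + g*n(-4) = -52 + 14*((½)*(-4 - 4)/(-4)) = -52 + 14*((½)*(-¼)*(-8)) = -52 + 14*1 = -52 + 14 = -38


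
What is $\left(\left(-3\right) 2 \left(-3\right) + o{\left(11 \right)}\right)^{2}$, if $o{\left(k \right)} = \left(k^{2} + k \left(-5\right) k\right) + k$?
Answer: $207025$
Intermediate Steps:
$o{\left(k \right)} = k - 4 k^{2}$ ($o{\left(k \right)} = \left(k^{2} + - 5 k k\right) + k = \left(k^{2} - 5 k^{2}\right) + k = - 4 k^{2} + k = k - 4 k^{2}$)
$\left(\left(-3\right) 2 \left(-3\right) + o{\left(11 \right)}\right)^{2} = \left(\left(-3\right) 2 \left(-3\right) + 11 \left(1 - 44\right)\right)^{2} = \left(\left(-6\right) \left(-3\right) + 11 \left(1 - 44\right)\right)^{2} = \left(18 + 11 \left(-43\right)\right)^{2} = \left(18 - 473\right)^{2} = \left(-455\right)^{2} = 207025$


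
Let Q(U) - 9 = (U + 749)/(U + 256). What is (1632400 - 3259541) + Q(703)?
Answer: -1560418136/959 ≈ -1.6271e+6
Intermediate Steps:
Q(U) = 9 + (749 + U)/(256 + U) (Q(U) = 9 + (U + 749)/(U + 256) = 9 + (749 + U)/(256 + U))
(1632400 - 3259541) + Q(703) = (1632400 - 3259541) + (3053 + 10*703)/(256 + 703) = -1627141 + (3053 + 7030)/959 = -1627141 + (1/959)*10083 = -1627141 + 10083/959 = -1560418136/959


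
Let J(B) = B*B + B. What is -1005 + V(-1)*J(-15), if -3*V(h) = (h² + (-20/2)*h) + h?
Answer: -1705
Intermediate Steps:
J(B) = B + B² (J(B) = B² + B = B + B²)
V(h) = 3*h - h²/3 (V(h) = -((h² + (-20/2)*h) + h)/3 = -((h² + (-20*½)*h) + h)/3 = -((h² - 10*h) + h)/3 = -(h² - 9*h)/3 = 3*h - h²/3)
-1005 + V(-1)*J(-15) = -1005 + ((⅓)*(-1)*(9 - 1*(-1)))*(-15*(1 - 15)) = -1005 + ((⅓)*(-1)*(9 + 1))*(-15*(-14)) = -1005 + ((⅓)*(-1)*10)*210 = -1005 - 10/3*210 = -1005 - 700 = -1705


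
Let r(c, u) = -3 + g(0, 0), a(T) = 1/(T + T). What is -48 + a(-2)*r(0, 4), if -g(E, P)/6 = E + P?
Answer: -189/4 ≈ -47.250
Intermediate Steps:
g(E, P) = -6*E - 6*P (g(E, P) = -6*(E + P) = -6*E - 6*P)
a(T) = 1/(2*T)
r(c, u) = -3 (r(c, u) = -3 + (-6*0 - 6*0) = -3 + (0 + 0) = -3 + 0 = -3)
-48 + a(-2)*r(0, 4) = -48 + ((½)/(-2))*(-3) = -48 + ((½)*(-½))*(-3) = -48 - ¼*(-3) = -48 + ¾ = -189/4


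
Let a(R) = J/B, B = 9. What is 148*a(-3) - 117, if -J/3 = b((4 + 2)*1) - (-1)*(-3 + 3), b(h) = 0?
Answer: -117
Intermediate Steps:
J = 0 (J = -3*(0 - (-1)*(-3 + 3)) = -3*(0 - (-1)*0) = -3*(0 - 1*0) = -3*(0 + 0) = -3*0 = 0)
a(R) = 0 (a(R) = 0/9 = 0*(1/9) = 0)
148*a(-3) - 117 = 148*0 - 117 = 0 - 117 = -117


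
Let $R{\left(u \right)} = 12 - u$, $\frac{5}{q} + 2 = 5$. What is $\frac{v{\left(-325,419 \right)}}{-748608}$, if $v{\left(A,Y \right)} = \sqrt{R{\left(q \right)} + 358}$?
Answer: $- \frac{\sqrt{3315}}{2245824} \approx -2.5637 \cdot 10^{-5}$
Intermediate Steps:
$q = \frac{5}{3}$ ($q = \frac{5}{-2 + 5} = \frac{5}{3} \approx 1.6667$)
$v{\left(A,Y \right)} = \frac{\sqrt{3315}}{3}$ ($v{\left(A,Y \right)} = \sqrt{\left(12 - \frac{5}{3}\right) + 358} = \sqrt{\frac{31}{3} + 358} = \sqrt{\frac{1105}{3}} = \frac{\sqrt{3315}}{3}$)
$\frac{v{\left(-325,419 \right)}}{-748608} = \frac{\frac{1}{3} \sqrt{3315}}{-748608} = \frac{\sqrt{3315}}{3} \left(- \frac{1}{748608}\right) = - \frac{\sqrt{3315}}{2245824}$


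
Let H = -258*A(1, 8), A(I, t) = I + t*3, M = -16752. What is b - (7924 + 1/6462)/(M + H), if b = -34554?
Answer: -5180675764607/149931324 ≈ -34554.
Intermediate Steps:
A(I, t) = I + 3*t
H = -6450 (H = -258*(1 + 3*8) = -258*(1 + 24) = -258*25 = -6450)
b - (7924 + 1/6462)/(M + H) = -34554 - (7924 + 1/6462)/(-16752 - 6450) = -34554 - (7924 + 1/6462)/(-23202) = -34554 - 51204889*(-1)/(6462*23202) = -34554 - 1*(-51204889/149931324) = -34554 + 51204889/149931324 = -5180675764607/149931324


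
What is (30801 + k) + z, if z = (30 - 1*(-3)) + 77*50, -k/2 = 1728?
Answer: 31228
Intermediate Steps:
k = -3456 (k = -2*1728 = -3456)
z = 3883 (z = (30 + 3) + 3850 = 33 + 3850 = 3883)
(30801 + k) + z = (30801 - 3456) + 3883 = 27345 + 3883 = 31228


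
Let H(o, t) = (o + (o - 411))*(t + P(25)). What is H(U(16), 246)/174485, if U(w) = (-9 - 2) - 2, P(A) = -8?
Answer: -104006/174485 ≈ -0.59607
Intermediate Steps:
U(w) = -13 (U(w) = -11 - 2 = -13)
H(o, t) = (-411 + 2*o)*(-8 + t) (H(o, t) = (o + (o - 411))*(t - 8) = (o + (-411 + o))*(-8 + t) = (-411 + 2*o)*(-8 + t))
H(U(16), 246)/174485 = (3288 - 411*246 - 16*(-13) + 2*(-13)*246)/174485 = (3288 - 101106 + 208 - 6396)*(1/174485) = -104006*1/174485 = -104006/174485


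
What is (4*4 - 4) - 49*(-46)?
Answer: 2266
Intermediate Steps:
(4*4 - 4) - 49*(-46) = (16 - 4) + 2254 = 12 + 2254 = 2266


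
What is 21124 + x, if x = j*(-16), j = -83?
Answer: 22452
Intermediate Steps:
x = 1328 (x = -83*(-16) = 1328)
21124 + x = 21124 + 1328 = 22452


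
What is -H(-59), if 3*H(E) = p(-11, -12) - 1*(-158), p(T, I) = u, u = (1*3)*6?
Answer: -176/3 ≈ -58.667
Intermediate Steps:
u = 18 (u = 3*6 = 18)
p(T, I) = 18
H(E) = 176/3 (H(E) = (18 - 1*(-158))/3 = (18 + 158)/3 = (1/3)*176 = 176/3)
-H(-59) = -1*176/3 = -176/3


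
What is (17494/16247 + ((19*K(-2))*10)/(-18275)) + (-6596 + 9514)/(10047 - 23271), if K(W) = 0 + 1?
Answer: 332053409293/392638974420 ≈ 0.84570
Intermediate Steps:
K(W) = 1
(17494/16247 + ((19*K(-2))*10)/(-18275)) + (-6596 + 9514)/(10047 - 23271) = (17494/16247 + ((19*1)*10)/(-18275)) + (-6596 + 9514)/(10047 - 23271) = (17494*(1/16247) + (19*10)*(-1/18275)) + 2918/(-13224) = (17494/16247 + 190*(-1/18275)) + 2918*(-1/13224) = (17494/16247 - 38/3655) - 1459/6612 = 63323184/59382785 - 1459/6612 = 332053409293/392638974420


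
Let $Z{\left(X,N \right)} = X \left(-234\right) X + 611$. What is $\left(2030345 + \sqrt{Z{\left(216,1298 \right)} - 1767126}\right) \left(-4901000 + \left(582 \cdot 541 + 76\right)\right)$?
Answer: $-9311288051390 - 4586062 i \sqrt{12684019} \approx -9.3113 \cdot 10^{12} - 1.6333 \cdot 10^{10} i$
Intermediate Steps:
$Z{\left(X,N \right)} = 611 - 234 X^{2}$ ($Z{\left(X,N \right)} = - 234 X X + 611 = - 234 X^{2} + 611 = 611 - 234 X^{2}$)
$\left(2030345 + \sqrt{Z{\left(216,1298 \right)} - 1767126}\right) \left(-4901000 + \left(582 \cdot 541 + 76\right)\right) = \left(2030345 + \sqrt{\left(611 - 234 \cdot 216^{2}\right) - 1767126}\right) \left(-4901000 + \left(582 \cdot 541 + 76\right)\right) = \left(2030345 + \sqrt{\left(611 - 10917504\right) - 1767126}\right) \left(-4901000 + \left(314862 + 76\right)\right) = \left(2030345 + \sqrt{\left(611 - 10917504\right) - 1767126}\right) \left(-4901000 + 314938\right) = \left(2030345 + \sqrt{-10916893 - 1767126}\right) \left(-4586062\right) = \left(2030345 + \sqrt{-12684019}\right) \left(-4586062\right) = \left(2030345 + i \sqrt{12684019}\right) \left(-4586062\right) = -9311288051390 - 4586062 i \sqrt{12684019}$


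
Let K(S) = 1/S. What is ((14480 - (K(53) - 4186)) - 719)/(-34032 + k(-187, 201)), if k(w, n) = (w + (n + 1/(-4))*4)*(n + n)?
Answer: 95119/1132080 ≈ 0.084021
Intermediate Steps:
k(w, n) = 2*n*(-1 + w + 4*n) (k(w, n) = (w + (n - ¼)*4)*(2*n) = (w + (-¼ + n)*4)*(2*n) = (w + (-1 + 4*n))*(2*n) = (-1 + w + 4*n)*(2*n) = 2*n*(-1 + w + 4*n))
((14480 - (K(53) - 4186)) - 719)/(-34032 + k(-187, 201)) = ((14480 - (1/53 - 4186)) - 719)/(-34032 + 2*201*(-1 - 187 + 4*201)) = ((14480 - (1/53 - 4186)) - 719)/(-34032 + 2*201*(-1 - 187 + 804)) = ((14480 - 1*(-221857/53)) - 719)/(-34032 + 2*201*616) = ((14480 + 221857/53) - 719)/(-34032 + 247632) = (989297/53 - 719)/213600 = (951190/53)*(1/213600) = 95119/1132080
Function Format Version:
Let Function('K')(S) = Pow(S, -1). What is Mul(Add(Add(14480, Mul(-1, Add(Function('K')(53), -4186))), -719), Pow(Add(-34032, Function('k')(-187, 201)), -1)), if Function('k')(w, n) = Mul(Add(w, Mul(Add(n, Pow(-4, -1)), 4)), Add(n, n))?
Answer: Rational(95119, 1132080) ≈ 0.084021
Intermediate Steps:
Function('k')(w, n) = Mul(2, n, Add(-1, w, Mul(4, n))) (Function('k')(w, n) = Mul(Add(w, Mul(Add(n, Rational(-1, 4)), 4)), Mul(2, n)) = Mul(Add(w, Mul(Add(Rational(-1, 4), n), 4)), Mul(2, n)) = Mul(Add(w, Add(-1, Mul(4, n))), Mul(2, n)) = Mul(Add(-1, w, Mul(4, n)), Mul(2, n)) = Mul(2, n, Add(-1, w, Mul(4, n))))
Mul(Add(Add(14480, Mul(-1, Add(Function('K')(53), -4186))), -719), Pow(Add(-34032, Function('k')(-187, 201)), -1)) = Mul(Add(Add(14480, Mul(-1, Add(Pow(53, -1), -4186))), -719), Pow(Add(-34032, Mul(2, 201, Add(-1, -187, Mul(4, 201)))), -1)) = Mul(Add(Add(14480, Mul(-1, Add(Rational(1, 53), -4186))), -719), Pow(Add(-34032, Mul(2, 201, Add(-1, -187, 804))), -1)) = Mul(Add(Add(14480, Mul(-1, Rational(-221857, 53))), -719), Pow(Add(-34032, Mul(2, 201, 616)), -1)) = Mul(Add(Add(14480, Rational(221857, 53)), -719), Pow(Add(-34032, 247632), -1)) = Mul(Add(Rational(989297, 53), -719), Pow(213600, -1)) = Mul(Rational(951190, 53), Rational(1, 213600)) = Rational(95119, 1132080)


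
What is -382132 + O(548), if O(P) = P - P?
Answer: -382132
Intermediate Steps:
O(P) = 0
-382132 + O(548) = -382132 + 0 = -382132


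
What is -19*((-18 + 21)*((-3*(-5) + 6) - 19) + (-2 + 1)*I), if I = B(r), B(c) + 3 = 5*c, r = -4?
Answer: -551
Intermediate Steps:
B(c) = -3 + 5*c
I = -23 (I = -3 + 5*(-4) = -3 - 20 = -23)
-19*((-18 + 21)*((-3*(-5) + 6) - 19) + (-2 + 1)*I) = -19*((-18 + 21)*((-3*(-5) + 6) - 19) + (-2 + 1)*(-23)) = -19*(3*((15 + 6) - 19) - 1*(-23)) = -19*(3*(21 - 19) + 23) = -19*(3*2 + 23) = -19*(6 + 23) = -19*29 = -551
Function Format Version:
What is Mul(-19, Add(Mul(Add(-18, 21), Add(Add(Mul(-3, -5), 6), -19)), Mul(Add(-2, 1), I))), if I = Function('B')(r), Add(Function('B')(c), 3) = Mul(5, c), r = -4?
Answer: -551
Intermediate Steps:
Function('B')(c) = Add(-3, Mul(5, c))
I = -23 (I = Add(-3, Mul(5, -4)) = Add(-3, -20) = -23)
Mul(-19, Add(Mul(Add(-18, 21), Add(Add(Mul(-3, -5), 6), -19)), Mul(Add(-2, 1), I))) = Mul(-19, Add(Mul(Add(-18, 21), Add(Add(Mul(-3, -5), 6), -19)), Mul(Add(-2, 1), -23))) = Mul(-19, Add(Mul(3, Add(Add(15, 6), -19)), Mul(-1, -23))) = Mul(-19, Add(Mul(3, Add(21, -19)), 23)) = Mul(-19, Add(Mul(3, 2), 23)) = Mul(-19, Add(6, 23)) = Mul(-19, 29) = -551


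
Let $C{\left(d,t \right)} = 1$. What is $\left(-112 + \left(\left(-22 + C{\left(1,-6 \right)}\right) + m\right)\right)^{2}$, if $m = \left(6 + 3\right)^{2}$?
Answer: $2704$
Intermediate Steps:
$m = 81$ ($m = 9^{2} = 81$)
$\left(-112 + \left(\left(-22 + C{\left(1,-6 \right)}\right) + m\right)\right)^{2} = \left(-112 + \left(\left(-22 + 1\right) + 81\right)\right)^{2} = \left(-112 + \left(-21 + 81\right)\right)^{2} = \left(-112 + 60\right)^{2} = \left(-52\right)^{2} = 2704$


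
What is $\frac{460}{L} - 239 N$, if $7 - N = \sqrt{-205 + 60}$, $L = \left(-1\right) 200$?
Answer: $- \frac{16753}{10} + 239 i \sqrt{145} \approx -1675.3 + 2877.9 i$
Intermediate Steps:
$L = -200$
$N = 7 - i \sqrt{145}$ ($N = 7 - \sqrt{-205 + 60} = 7 - \sqrt{-145} = 7 - i \sqrt{145} \approx 7.0 - 12.042 i$)
$\frac{460}{L} - 239 N = \frac{460}{-200} - 239 \left(7 - i \sqrt{145}\right) = 460 \left(- \frac{1}{200}\right) - \left(1673 - 239 i \sqrt{145}\right) = - \frac{23}{10} - \left(1673 - 239 i \sqrt{145}\right) = - \frac{16753}{10} + 239 i \sqrt{145}$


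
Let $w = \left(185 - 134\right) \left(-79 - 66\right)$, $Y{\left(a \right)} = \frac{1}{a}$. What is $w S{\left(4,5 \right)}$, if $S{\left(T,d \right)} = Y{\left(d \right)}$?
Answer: $-1479$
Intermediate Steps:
$S{\left(T,d \right)} = \frac{1}{d}$
$w = -7395$ ($w = 51 \left(-145\right) = -7395$)
$w S{\left(4,5 \right)} = - \frac{7395}{5} = \left(-7395\right) \frac{1}{5} = -1479$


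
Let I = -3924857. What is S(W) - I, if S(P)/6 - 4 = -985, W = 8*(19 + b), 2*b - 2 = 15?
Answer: 3918971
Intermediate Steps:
b = 17/2 (b = 1 + (½)*15 = 1 + 15/2 = 17/2 ≈ 8.5000)
W = 220 (W = 8*(19 + 17/2) = 8*(55/2) = 220)
S(P) = -5886 (S(P) = 24 + 6*(-985) = 24 - 5910 = -5886)
S(W) - I = -5886 - 1*(-3924857) = -5886 + 3924857 = 3918971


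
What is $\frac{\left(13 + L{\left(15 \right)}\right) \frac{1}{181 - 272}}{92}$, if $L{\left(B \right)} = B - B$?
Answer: $- \frac{1}{644} \approx -0.0015528$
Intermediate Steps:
$L{\left(B \right)} = 0$
$\frac{\left(13 + L{\left(15 \right)}\right) \frac{1}{181 - 272}}{92} = \frac{\left(13 + 0\right) \frac{1}{181 - 272}}{92} = \frac{13}{-91} \cdot \frac{1}{92} = 13 \left(- \frac{1}{91}\right) \frac{1}{92} = \left(- \frac{1}{7}\right) \frac{1}{92} = - \frac{1}{644}$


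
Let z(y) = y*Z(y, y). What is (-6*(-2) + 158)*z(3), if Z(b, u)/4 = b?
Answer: 6120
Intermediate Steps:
Z(b, u) = 4*b
z(y) = 4*y**2 (z(y) = y*(4*y) = 4*y**2)
(-6*(-2) + 158)*z(3) = (-6*(-2) + 158)*(4*3**2) = (12 + 158)*(4*9) = 170*36 = 6120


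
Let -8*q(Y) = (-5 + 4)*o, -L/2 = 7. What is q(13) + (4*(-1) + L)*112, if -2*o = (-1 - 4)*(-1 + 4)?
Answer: -32241/16 ≈ -2015.1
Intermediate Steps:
L = -14 (L = -2*7 = -14)
o = 15/2 (o = -(-1 - 4)*(-1 + 4)/2 = -(-5)*3/2 = -½*(-15) = 15/2 ≈ 7.5000)
q(Y) = 15/16 (q(Y) = -(-5 + 4)*15/(8*2) = -(-1)*15/(8*2) = -⅛*(-15/2) = 15/16)
q(13) + (4*(-1) + L)*112 = 15/16 + (4*(-1) - 14)*112 = 15/16 + (-4 - 14)*112 = 15/16 - 18*112 = 15/16 - 2016 = -32241/16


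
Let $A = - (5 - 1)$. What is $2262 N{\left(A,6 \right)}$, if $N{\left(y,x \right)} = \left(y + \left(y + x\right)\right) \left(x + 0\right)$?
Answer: $-27144$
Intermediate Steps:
$A = -4$ ($A = \left(-1\right) 4 = -4$)
$N{\left(y,x \right)} = x \left(x + 2 y\right)$ ($N{\left(y,x \right)} = \left(y + \left(x + y\right)\right) x = \left(x + 2 y\right) x = x \left(x + 2 y\right)$)
$2262 N{\left(A,6 \right)} = 2262 \cdot 6 \left(6 + 2 \left(-4\right)\right) = 2262 \cdot 6 \left(6 - 8\right) = 2262 \cdot 6 \left(-2\right) = 2262 \left(-12\right) = -27144$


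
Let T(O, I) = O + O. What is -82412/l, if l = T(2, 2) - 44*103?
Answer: 20603/1132 ≈ 18.201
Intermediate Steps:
T(O, I) = 2*O
l = -4528 (l = 2*2 - 44*103 = 4 - 4532 = -4528)
-82412/l = -82412/(-4528) = -82412*(-1/4528) = 20603/1132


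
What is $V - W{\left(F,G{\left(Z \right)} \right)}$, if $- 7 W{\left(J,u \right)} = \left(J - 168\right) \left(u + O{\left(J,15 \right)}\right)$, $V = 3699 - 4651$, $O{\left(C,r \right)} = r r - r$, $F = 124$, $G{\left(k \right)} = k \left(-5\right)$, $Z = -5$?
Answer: $- \frac{17004}{7} \approx -2429.1$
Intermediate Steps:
$G{\left(k \right)} = - 5 k$
$O{\left(C,r \right)} = r^{2} - r$
$V = -952$ ($V = 3699 - 4651 = -952$)
$W{\left(J,u \right)} = - \frac{\left(-168 + J\right) \left(210 + u\right)}{7}$ ($W{\left(J,u \right)} = - \frac{\left(J - 168\right) \left(u + 15 \left(-1 + 15\right)\right)}{7} = - \frac{\left(-168 + J\right) \left(u + 15 \cdot 14\right)}{7} = - \frac{\left(-168 + J\right) \left(u + 210\right)}{7} = - \frac{\left(-168 + J\right) \left(210 + u\right)}{7}$)
$V - W{\left(F,G{\left(Z \right)} \right)} = -952 - \left(5040 - 3720 + 24 \left(\left(-5\right) \left(-5\right)\right) - \frac{124 \left(\left(-5\right) \left(-5\right)\right)}{7}\right) = -952 - \left(5040 - 3720 + 24 \cdot 25 - \frac{124}{7} \cdot 25\right) = -952 - \left(5040 - 3720 + 600 - \frac{3100}{7}\right) = -952 - \frac{10340}{7} = - \frac{17004}{7}$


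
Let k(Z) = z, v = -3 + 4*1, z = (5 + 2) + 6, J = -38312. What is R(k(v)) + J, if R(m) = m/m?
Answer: -38311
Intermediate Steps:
z = 13 (z = 7 + 6 = 13)
v = 1 (v = -3 + 4 = 1)
k(Z) = 13
R(m) = 1
R(k(v)) + J = 1 - 38312 = -38311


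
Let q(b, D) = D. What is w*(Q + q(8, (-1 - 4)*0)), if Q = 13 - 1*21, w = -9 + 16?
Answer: -56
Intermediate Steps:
w = 7
Q = -8 (Q = 13 - 21 = -8)
w*(Q + q(8, (-1 - 4)*0)) = 7*(-8 + (-1 - 4)*0) = 7*(-8 - 5*0) = 7*(-8 + 0) = 7*(-8) = -56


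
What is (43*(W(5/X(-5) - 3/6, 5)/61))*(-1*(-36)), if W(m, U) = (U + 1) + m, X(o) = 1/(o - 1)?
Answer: -37926/61 ≈ -621.74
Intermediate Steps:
X(o) = 1/(-1 + o)
W(m, U) = 1 + U + m (W(m, U) = (1 + U) + m = 1 + U + m)
(43*(W(5/X(-5) - 3/6, 5)/61))*(-1*(-36)) = (43*((1 + 5 + (5/(1/(-1 - 5)) - 3/6))/61))*(-1*(-36)) = (43*((1 + 5 + (5/(1/(-6)) - 3*1/6))*(1/61)))*36 = (43*((1 + 5 + (5/(-1/6) - 1/2))*(1/61)))*36 = (43*((1 + 5 + (5*(-6) - 1/2))*(1/61)))*36 = (43*((1 + 5 + (-30 - 1/2))*(1/61)))*36 = (43*((1 + 5 - 61/2)*(1/61)))*36 = (43*(-49/2*1/61))*36 = (43*(-49/122))*36 = -2107/122*36 = -37926/61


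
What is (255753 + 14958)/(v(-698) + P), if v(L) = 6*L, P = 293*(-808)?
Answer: -270711/240932 ≈ -1.1236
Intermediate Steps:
P = -236744
(255753 + 14958)/(v(-698) + P) = (255753 + 14958)/(6*(-698) - 236744) = 270711/(-4188 - 236744) = 270711/(-240932) = 270711*(-1/240932) = -270711/240932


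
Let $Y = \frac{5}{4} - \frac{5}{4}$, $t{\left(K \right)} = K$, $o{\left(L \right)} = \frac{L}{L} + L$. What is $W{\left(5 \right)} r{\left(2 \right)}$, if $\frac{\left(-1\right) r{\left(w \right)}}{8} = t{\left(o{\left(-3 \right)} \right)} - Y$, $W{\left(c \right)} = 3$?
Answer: $48$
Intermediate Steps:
$o{\left(L \right)} = 1 + L$
$Y = 0$ ($Y = 5 \cdot \frac{1}{4} - \frac{5}{4} = \frac{5}{4} - \frac{5}{4} = 0$)
$r{\left(w \right)} = 16$ ($r{\left(w \right)} = - 8 \left(\left(1 - 3\right) - 0\right) = - 8 \left(-2 + 0\right) = \left(-8\right) \left(-2\right) = 16$)
$W{\left(5 \right)} r{\left(2 \right)} = 3 \cdot 16 = 48$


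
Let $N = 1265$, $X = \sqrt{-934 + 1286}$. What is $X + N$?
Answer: $1265 + 4 \sqrt{22} \approx 1283.8$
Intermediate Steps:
$X = 4 \sqrt{22}$ ($X = \sqrt{352} = 4 \sqrt{22} \approx 18.762$)
$X + N = 4 \sqrt{22} + 1265 = 1265 + 4 \sqrt{22}$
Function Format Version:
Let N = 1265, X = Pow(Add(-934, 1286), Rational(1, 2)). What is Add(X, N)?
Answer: Add(1265, Mul(4, Pow(22, Rational(1, 2)))) ≈ 1283.8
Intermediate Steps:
X = Mul(4, Pow(22, Rational(1, 2))) (X = Pow(352, Rational(1, 2)) = Mul(4, Pow(22, Rational(1, 2))) ≈ 18.762)
Add(X, N) = Add(Mul(4, Pow(22, Rational(1, 2))), 1265) = Add(1265, Mul(4, Pow(22, Rational(1, 2))))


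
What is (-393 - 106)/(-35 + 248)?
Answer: -499/213 ≈ -2.3427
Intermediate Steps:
(-393 - 106)/(-35 + 248) = -499/213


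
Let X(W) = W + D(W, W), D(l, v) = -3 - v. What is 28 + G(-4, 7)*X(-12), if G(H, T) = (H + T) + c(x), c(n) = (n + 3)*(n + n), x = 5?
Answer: -221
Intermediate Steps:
c(n) = 2*n*(3 + n) (c(n) = (3 + n)*(2*n) = 2*n*(3 + n))
X(W) = -3 (X(W) = W + (-3 - W) = -3)
G(H, T) = 80 + H + T (G(H, T) = (H + T) + 2*5*(3 + 5) = (H + T) + 2*5*8 = (H + T) + 80 = 80 + H + T)
28 + G(-4, 7)*X(-12) = 28 + (80 - 4 + 7)*(-3) = 28 + 83*(-3) = 28 - 249 = -221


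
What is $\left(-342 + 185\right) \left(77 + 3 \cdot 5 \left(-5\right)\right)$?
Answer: $-314$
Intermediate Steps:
$\left(-342 + 185\right) \left(77 + 3 \cdot 5 \left(-5\right)\right) = - 157 \left(77 + 15 \left(-5\right)\right) = - 157 \left(77 - 75\right) = \left(-157\right) 2 = -314$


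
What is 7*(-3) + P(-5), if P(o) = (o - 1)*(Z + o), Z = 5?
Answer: -21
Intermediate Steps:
P(o) = (-1 + o)*(5 + o) (P(o) = (o - 1)*(5 + o) = (-1 + o)*(5 + o))
7*(-3) + P(-5) = 7*(-3) + (-5 + (-5)² + 4*(-5)) = -21 + (-5 + 25 - 20) = -21 + 0 = -21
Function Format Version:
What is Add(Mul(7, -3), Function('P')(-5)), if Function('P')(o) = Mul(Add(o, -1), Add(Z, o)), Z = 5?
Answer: -21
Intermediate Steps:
Function('P')(o) = Mul(Add(-1, o), Add(5, o)) (Function('P')(o) = Mul(Add(o, -1), Add(5, o)) = Mul(Add(-1, o), Add(5, o)))
Add(Mul(7, -3), Function('P')(-5)) = Add(Mul(7, -3), Add(-5, Pow(-5, 2), Mul(4, -5))) = Add(-21, Add(-5, 25, -20)) = Add(-21, 0) = -21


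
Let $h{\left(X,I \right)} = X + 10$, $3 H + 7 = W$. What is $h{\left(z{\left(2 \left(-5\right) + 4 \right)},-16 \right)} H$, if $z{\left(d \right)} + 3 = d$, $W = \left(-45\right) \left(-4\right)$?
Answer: $\frac{173}{3} \approx 57.667$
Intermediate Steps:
$W = 180$
$z{\left(d \right)} = -3 + d$
$H = \frac{173}{3}$ ($H = - \frac{7}{3} + \frac{1}{3} \cdot 180 = - \frac{7}{3} + 60 = \frac{173}{3} \approx 57.667$)
$h{\left(X,I \right)} = 10 + X$
$h{\left(z{\left(2 \left(-5\right) + 4 \right)},-16 \right)} H = \left(10 + \left(-3 + \left(2 \left(-5\right) + 4\right)\right)\right) \frac{173}{3} = \left(10 + \left(-3 + \left(-10 + 4\right)\right)\right) \frac{173}{3} = \left(10 - 9\right) \frac{173}{3} = 1 \cdot \frac{173}{3} = \frac{173}{3}$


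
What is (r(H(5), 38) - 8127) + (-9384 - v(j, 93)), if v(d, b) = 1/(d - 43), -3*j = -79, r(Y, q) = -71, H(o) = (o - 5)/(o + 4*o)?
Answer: -879097/50 ≈ -17582.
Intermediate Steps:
H(o) = (-5 + o)/(5*o) (H(o) = (-5 + o)/((5*o)) = (-5 + o)*(1/(5*o)) = (-5 + o)/(5*o))
j = 79/3 (j = -⅓*(-79) = 79/3 ≈ 26.333)
v(d, b) = 1/(-43 + d)
(r(H(5), 38) - 8127) + (-9384 - v(j, 93)) = (-71 - 8127) + (-9384 - 1/(-43 + 79/3)) = -8198 + (-9384 - 1/(-50/3)) = -8198 + (-9384 - 1*(-3/50)) = -8198 + (-9384 + 3/50) = -8198 - 469197/50 = -879097/50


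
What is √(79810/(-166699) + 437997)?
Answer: √12171291121321007/166699 ≈ 661.81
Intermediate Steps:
√(79810/(-166699) + 437997) = √(79810*(-1/166699) + 437997) = √(-79810/166699 + 437997) = √(73013582093/166699) = √12171291121321007/166699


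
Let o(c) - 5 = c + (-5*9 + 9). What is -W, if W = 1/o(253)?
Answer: -1/222 ≈ -0.0045045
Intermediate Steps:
o(c) = -31 + c (o(c) = 5 + (c + (-5*9 + 9)) = 5 + (c + (-45 + 9)) = 5 + (c - 36) = 5 + (-36 + c) = -31 + c)
W = 1/222 (W = 1/(-31 + 253) = 1/222 ≈ 0.0045045)
-W = -1*1/222 = -1/222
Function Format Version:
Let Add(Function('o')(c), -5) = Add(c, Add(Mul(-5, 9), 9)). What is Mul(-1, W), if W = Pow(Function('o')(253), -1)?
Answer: Rational(-1, 222) ≈ -0.0045045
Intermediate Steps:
Function('o')(c) = Add(-31, c) (Function('o')(c) = Add(5, Add(c, Add(Mul(-5, 9), 9))) = Add(5, Add(c, Add(-45, 9))) = Add(5, Add(c, -36)) = Add(5, Add(-36, c)) = Add(-31, c))
W = Rational(1, 222) (W = Pow(Add(-31, 253), -1) = Pow(222, -1) = Rational(1, 222) ≈ 0.0045045)
Mul(-1, W) = Mul(-1, Rational(1, 222)) = Rational(-1, 222)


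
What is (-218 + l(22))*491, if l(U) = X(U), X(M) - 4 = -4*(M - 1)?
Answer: -146318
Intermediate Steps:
X(M) = 8 - 4*M (X(M) = 4 - 4*(M - 1) = 4 - 4*(-1 + M) = 4 + (4 - 4*M) = 8 - 4*M)
l(U) = 8 - 4*U
(-218 + l(22))*491 = (-218 + (8 - 4*22))*491 = (-218 + (8 - 88))*491 = (-218 - 80)*491 = -298*491 = -146318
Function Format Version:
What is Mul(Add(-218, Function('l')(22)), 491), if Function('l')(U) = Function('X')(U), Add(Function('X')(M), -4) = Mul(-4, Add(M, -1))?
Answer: -146318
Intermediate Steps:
Function('X')(M) = Add(8, Mul(-4, M)) (Function('X')(M) = Add(4, Mul(-4, Add(M, -1))) = Add(4, Mul(-4, Add(-1, M))) = Add(4, Add(4, Mul(-4, M))) = Add(8, Mul(-4, M)))
Function('l')(U) = Add(8, Mul(-4, U))
Mul(Add(-218, Function('l')(22)), 491) = Mul(Add(-218, Add(8, Mul(-4, 22))), 491) = Mul(Add(-218, Add(8, -88)), 491) = Mul(Add(-218, -80), 491) = Mul(-298, 491) = -146318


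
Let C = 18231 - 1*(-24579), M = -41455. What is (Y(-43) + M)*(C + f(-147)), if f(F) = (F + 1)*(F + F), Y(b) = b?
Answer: -3557789532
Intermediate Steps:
f(F) = 2*F*(1 + F) (f(F) = (1 + F)*(2*F) = 2*F*(1 + F))
C = 42810 (C = 18231 + 24579 = 42810)
(Y(-43) + M)*(C + f(-147)) = (-43 - 41455)*(42810 + 2*(-147)*(1 - 147)) = -41498*(42810 + 2*(-147)*(-146)) = -41498*(42810 + 42924) = -41498*85734 = -3557789532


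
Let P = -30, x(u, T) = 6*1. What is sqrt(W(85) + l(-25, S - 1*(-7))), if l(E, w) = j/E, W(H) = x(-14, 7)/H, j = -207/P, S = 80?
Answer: 3*I*sqrt(16490)/850 ≈ 0.45322*I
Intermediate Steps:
x(u, T) = 6
j = 69/10 (j = -207/(-30) = -207*(-1/30) = 69/10 ≈ 6.9000)
W(H) = 6/H
l(E, w) = 69/(10*E)
sqrt(W(85) + l(-25, S - 1*(-7))) = sqrt(6/85 + (69/10)/(-25)) = sqrt(6*(1/85) + (69/10)*(-1/25)) = sqrt(6/85 - 69/250) = sqrt(-873/4250) = 3*I*sqrt(16490)/850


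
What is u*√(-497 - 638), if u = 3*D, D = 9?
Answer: 27*I*√1135 ≈ 909.62*I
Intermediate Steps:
u = 27 (u = 3*9 = 27)
u*√(-497 - 638) = 27*√(-497 - 638) = 27*√(-1135) = 27*(I*√1135) = 27*I*√1135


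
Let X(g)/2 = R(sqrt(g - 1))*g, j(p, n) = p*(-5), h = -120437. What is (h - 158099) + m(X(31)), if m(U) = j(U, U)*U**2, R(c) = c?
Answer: -278536 - 35749200*sqrt(30) ≈ -1.9608e+8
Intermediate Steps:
j(p, n) = -5*p
X(g) = 2*g*sqrt(-1 + g) (X(g) = 2*(sqrt(g - 1)*g) = 2*(sqrt(-1 + g)*g) = 2*(g*sqrt(-1 + g)) = 2*g*sqrt(-1 + g))
m(U) = -5*U**3 (m(U) = (-5*U)*U**2 = -5*U**3)
(h - 158099) + m(X(31)) = (-120437 - 158099) - 5*238328*(-1 + 31)**(3/2) = -278536 - 5*7149840*sqrt(30) = -278536 - 35749200*sqrt(30)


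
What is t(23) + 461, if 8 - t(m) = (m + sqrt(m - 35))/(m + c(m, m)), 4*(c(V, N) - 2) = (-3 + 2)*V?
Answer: 36021/77 - 8*I*sqrt(3)/77 ≈ 467.81 - 0.17995*I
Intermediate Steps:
c(V, N) = 2 - V/4 (c(V, N) = 2 + ((-3 + 2)*V)/4 = 2 + (-V)/4 = 2 - V/4)
t(m) = 8 - (m + sqrt(-35 + m))/(2 + 3*m/4) (t(m) = 8 - (m + sqrt(m - 35))/(m + (2 - m/4)) = 8 - (m + sqrt(-35 + m))/(2 + 3*m/4))
t(23) + 461 = 4*(16 - sqrt(-35 + 23) + 5*23)/(8 + 3*23) + 461 = 4*(16 - sqrt(-12) + 115)/(8 + 69) + 461 = 4*(16 - 2*I*sqrt(3) + 115)/77 + 461 = 4*(1/77)*(16 - 2*I*sqrt(3) + 115) + 461 = 4*(1/77)*(131 - 2*I*sqrt(3)) + 461 = (524/77 - 8*I*sqrt(3)/77) + 461 = 36021/77 - 8*I*sqrt(3)/77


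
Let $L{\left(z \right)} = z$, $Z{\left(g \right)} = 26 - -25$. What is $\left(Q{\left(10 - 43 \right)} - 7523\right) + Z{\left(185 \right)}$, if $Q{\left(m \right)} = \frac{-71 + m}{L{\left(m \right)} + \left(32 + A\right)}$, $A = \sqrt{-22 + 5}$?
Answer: $- \frac{67196}{9} + \frac{52 i \sqrt{17}}{9} \approx -7466.2 + 23.822 i$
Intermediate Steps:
$Z{\left(g \right)} = 51$ ($Z{\left(g \right)} = 26 + 25 = 51$)
$A = i \sqrt{17}$ ($A = \sqrt{-17} = i \sqrt{17} \approx 4.1231 i$)
$Q{\left(m \right)} = \frac{-71 + m}{32 + m + i \sqrt{17}}$ ($Q{\left(m \right)} = \frac{-71 + m}{m + \left(32 + i \sqrt{17}\right)} = \frac{-71 + m}{32 + m + i \sqrt{17}}$)
$\left(Q{\left(10 - 43 \right)} - 7523\right) + Z{\left(185 \right)} = \left(\frac{-71 + \left(10 - 43\right)}{32 + \left(10 - 43\right) + i \sqrt{17}} - 7523\right) + 51 = \left(\frac{-71 - 33}{32 - 33 + i \sqrt{17}} - 7523\right) + 51 = \left(\frac{1}{-1 + i \sqrt{17}} \left(-104\right) - 7523\right) + 51 = \left(- \frac{104}{-1 + i \sqrt{17}} - 7523\right) + 51 = \left(-7523 - \frac{104}{-1 + i \sqrt{17}}\right) + 51 = -7472 - \frac{104}{-1 + i \sqrt{17}}$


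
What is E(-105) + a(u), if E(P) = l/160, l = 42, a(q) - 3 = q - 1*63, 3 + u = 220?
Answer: 12581/80 ≈ 157.26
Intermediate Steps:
u = 217 (u = -3 + 220 = 217)
a(q) = -60 + q (a(q) = 3 + (q - 1*63) = 3 + (q - 63) = 3 + (-63 + q) = -60 + q)
E(P) = 21/80 (E(P) = 42/160 = 42*(1/160) = 21/80)
E(-105) + a(u) = 21/80 + (-60 + 217) = 21/80 + 157 = 12581/80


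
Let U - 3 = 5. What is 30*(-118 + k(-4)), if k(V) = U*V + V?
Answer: -4620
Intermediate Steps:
U = 8 (U = 3 + 5 = 8)
k(V) = 9*V (k(V) = 8*V + V = 9*V)
30*(-118 + k(-4)) = 30*(-118 + 9*(-4)) = 30*(-118 - 36) = 30*(-154) = -4620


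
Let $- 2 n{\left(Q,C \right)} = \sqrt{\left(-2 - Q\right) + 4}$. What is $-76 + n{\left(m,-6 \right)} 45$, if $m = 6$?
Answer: $-76 - 45 i \approx -76.0 - 45.0 i$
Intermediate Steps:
$n{\left(Q,C \right)} = - \frac{\sqrt{2 - Q}}{2}$ ($n{\left(Q,C \right)} = - \frac{\sqrt{\left(-2 - Q\right) + 4}}{2} = - \frac{\sqrt{2 - Q}}{2}$)
$-76 + n{\left(m,-6 \right)} 45 = -76 + - \frac{\sqrt{2 - 6}}{2} \cdot 45 = -76 + - \frac{\sqrt{-4}}{2} \cdot 45 = -76 + - \frac{2 i}{2} \cdot 45 = -76 + - i 45 = -76 - 45 i$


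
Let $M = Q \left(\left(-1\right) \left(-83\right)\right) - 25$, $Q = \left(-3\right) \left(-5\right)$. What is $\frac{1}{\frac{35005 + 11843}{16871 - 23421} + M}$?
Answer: $\frac{3275}{3972076} \approx 0.00082451$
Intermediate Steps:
$Q = 15$
$M = 1220$ ($M = 15 \left(\left(-1\right) \left(-83\right)\right) - 25 = 15 \cdot 83 - 25 = 1245 - 25 = 1220$)
$\frac{1}{\frac{35005 + 11843}{16871 - 23421} + M} = \frac{1}{\frac{35005 + 11843}{16871 - 23421} + 1220} = \frac{1}{\frac{46848}{-6550} + 1220} = \frac{1}{46848 \left(- \frac{1}{6550}\right) + 1220} = \frac{1}{- \frac{23424}{3275} + 1220} = \frac{1}{\frac{3972076}{3275}} = \frac{3275}{3972076}$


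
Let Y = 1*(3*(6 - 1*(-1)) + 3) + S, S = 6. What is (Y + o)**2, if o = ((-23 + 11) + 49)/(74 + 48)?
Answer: 13667809/14884 ≈ 918.29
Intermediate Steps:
Y = 30 (Y = 1*(3*(6 - 1*(-1)) + 3) + 6 = 1*(3*(6 + 1) + 3) + 6 = 1*(3*7 + 3) + 6 = 1*(21 + 3) + 6 = 1*24 + 6 = 24 + 6 = 30)
o = 37/122 (o = (-12 + 49)/122 = 37*(1/122) = 37/122 ≈ 0.30328)
(Y + o)**2 = (30 + 37/122)**2 = (3697/122)**2 = 13667809/14884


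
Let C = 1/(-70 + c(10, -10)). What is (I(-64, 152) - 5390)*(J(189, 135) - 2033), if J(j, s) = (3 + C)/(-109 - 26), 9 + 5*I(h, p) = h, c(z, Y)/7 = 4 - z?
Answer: 166133593757/15120 ≈ 1.0988e+7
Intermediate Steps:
c(z, Y) = 28 - 7*z (c(z, Y) = 7*(4 - z) = 28 - 7*z)
I(h, p) = -9/5 + h/5
C = -1/112 (C = 1/(-70 + (28 - 7*10)) = 1/(-70 + (28 - 70)) = 1/(-70 - 42) = 1/(-112) = -1/112 ≈ -0.0089286)
J(j, s) = -67/3024 (J(j, s) = (3 - 1/112)/(-109 - 26) = (335/112)/(-135) = (335/112)*(-1/135) = -67/3024)
(I(-64, 152) - 5390)*(J(189, 135) - 2033) = ((-9/5 + (1/5)*(-64)) - 5390)*(-67/3024 - 2033) = ((-9/5 - 64/5) - 5390)*(-6147859/3024) = (-73/5 - 5390)*(-6147859/3024) = -27023/5*(-6147859/3024) = 166133593757/15120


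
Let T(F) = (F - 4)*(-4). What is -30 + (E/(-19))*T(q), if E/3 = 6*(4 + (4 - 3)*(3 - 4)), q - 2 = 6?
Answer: 294/19 ≈ 15.474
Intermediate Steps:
q = 8 (q = 2 + 6 = 8)
E = 54 (E = 3*(6*(4 + (4 - 3)*(3 - 4))) = 3*(6*(4 + 1*(-1))) = 3*(6*(4 - 1)) = 3*(6*3) = 3*18 = 54)
T(F) = 16 - 4*F (T(F) = (-4 + F)*(-4) = 16 - 4*F)
-30 + (E/(-19))*T(q) = -30 + (54/(-19))*(16 - 4*8) = -30 + (54*(-1/19))*(16 - 32) = -30 - 54/19*(-16) = -30 + 864/19 = 294/19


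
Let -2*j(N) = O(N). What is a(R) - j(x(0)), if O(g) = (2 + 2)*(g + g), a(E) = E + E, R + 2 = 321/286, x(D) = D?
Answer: -251/143 ≈ -1.7552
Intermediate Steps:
R = -251/286 (R = -2 + 321/286 = -251/286 ≈ -0.87762)
a(E) = 2*E
O(g) = 8*g (O(g) = 4*(2*g) = 8*g)
j(N) = -4*N
a(R) - j(x(0)) = 2*(-251/286) - (-4)*0 = -251/143 - 1*0 = -251/143 + 0 = -251/143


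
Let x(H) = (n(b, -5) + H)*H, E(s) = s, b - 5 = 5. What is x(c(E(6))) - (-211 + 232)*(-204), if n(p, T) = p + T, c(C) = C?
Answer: 4350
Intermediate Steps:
b = 10 (b = 5 + 5 = 10)
n(p, T) = T + p
x(H) = H*(5 + H) (x(H) = ((-5 + 10) + H)*H = (5 + H)*H = H*(5 + H))
x(c(E(6))) - (-211 + 232)*(-204) = 6*(5 + 6) - (-211 + 232)*(-204) = 6*11 - 21*(-204) = 66 - 1*(-4284) = 66 + 4284 = 4350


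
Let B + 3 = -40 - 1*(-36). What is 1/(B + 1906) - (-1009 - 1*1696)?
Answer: 5136796/1899 ≈ 2705.0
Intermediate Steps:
B = -7 (B = -3 + (-40 - 1*(-36)) = -3 + (-40 + 36) = -3 - 4 = -7)
1/(B + 1906) - (-1009 - 1*1696) = 1/(-7 + 1906) - (-1009 - 1*1696) = 1/1899 - (-1009 - 1696) = 1/1899 - 1*(-2705) = 1/1899 + 2705 = 5136796/1899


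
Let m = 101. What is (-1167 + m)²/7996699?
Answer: 1136356/7996699 ≈ 0.14210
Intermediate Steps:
(-1167 + m)²/7996699 = (-1167 + 101)²/7996699 = (-1066)²*(1/7996699) = 1136356*(1/7996699) = 1136356/7996699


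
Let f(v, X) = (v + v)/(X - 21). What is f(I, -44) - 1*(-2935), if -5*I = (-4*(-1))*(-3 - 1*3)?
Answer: 953827/325 ≈ 2934.9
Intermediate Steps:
I = 24/5 (I = -(-4*(-1))*(-3 - 1*3)/5 = -4*(-3 - 3)/5 = -4*(-6)/5 = -⅕*(-24) = 24/5 ≈ 4.8000)
f(v, X) = 2*v/(-21 + X) (f(v, X) = (2*v)/(-21 + X) = 2*v/(-21 + X))
f(I, -44) - 1*(-2935) = 2*(24/5)/(-21 - 44) - 1*(-2935) = 2*(24/5)/(-65) + 2935 = 2*(24/5)*(-1/65) + 2935 = -48/325 + 2935 = 953827/325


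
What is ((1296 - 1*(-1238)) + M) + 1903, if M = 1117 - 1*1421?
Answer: 4133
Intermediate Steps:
M = -304 (M = 1117 - 1421 = -304)
((1296 - 1*(-1238)) + M) + 1903 = ((1296 - 1*(-1238)) - 304) + 1903 = ((1296 + 1238) - 304) + 1903 = (2534 - 304) + 1903 = 2230 + 1903 = 4133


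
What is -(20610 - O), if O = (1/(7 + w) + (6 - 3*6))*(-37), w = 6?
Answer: -262195/13 ≈ -20169.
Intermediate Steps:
O = 5735/13 (O = (1/(7 + 6) + (6 - 3*6))*(-37) = (1/13 + (6 - 18))*(-37) = (1/13 - 12)*(-37) = -155/13*(-37) = 5735/13 ≈ 441.15)
-(20610 - O) = -(20610 - 1*5735/13) = -(20610 - 5735/13) = -1*262195/13 = -262195/13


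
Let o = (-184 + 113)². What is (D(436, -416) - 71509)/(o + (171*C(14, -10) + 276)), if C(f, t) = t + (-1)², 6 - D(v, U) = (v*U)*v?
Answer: 79008433/3778 ≈ 20913.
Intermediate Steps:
D(v, U) = 6 - U*v² (D(v, U) = 6 - v*U*v = 6 - U*v*v = 6 - U*v²)
o = 5041 (o = (-71)² = 5041)
C(f, t) = 1 + t (C(f, t) = t + 1 = 1 + t)
(D(436, -416) - 71509)/(o + (171*C(14, -10) + 276)) = ((6 - 1*(-416)*436²) - 71509)/(5041 + (171*(1 - 10) + 276)) = ((6 - 1*(-416)*190096) - 71509)/(5041 + (171*(-9) + 276)) = ((6 + 79079936) - 71509)/(5041 + (-1539 + 276)) = (79079942 - 71509)/(5041 - 1263) = 79008433/3778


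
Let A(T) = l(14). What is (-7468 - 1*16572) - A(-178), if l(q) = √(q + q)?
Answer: -24040 - 2*√7 ≈ -24045.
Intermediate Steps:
l(q) = √2*√q (l(q) = √(2*q) = √2*√q)
A(T) = 2*√7 (A(T) = √2*√14 = 2*√7)
(-7468 - 1*16572) - A(-178) = (-7468 - 1*16572) - 2*√7 = (-7468 - 16572) - 2*√7 = -24040 - 2*√7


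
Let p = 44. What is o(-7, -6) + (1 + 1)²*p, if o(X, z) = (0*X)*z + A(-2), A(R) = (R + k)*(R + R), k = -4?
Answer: 200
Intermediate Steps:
A(R) = 2*R*(-4 + R) (A(R) = (R - 4)*(R + R) = (-4 + R)*(2*R) = 2*R*(-4 + R))
o(X, z) = 24 (o(X, z) = (0*X)*z + 2*(-2)*(-4 - 2) = 0*z + 2*(-2)*(-6) = 0 + 24 = 24)
o(-7, -6) + (1 + 1)²*p = 24 + (1 + 1)²*44 = 24 + 2²*44 = 24 + 4*44 = 24 + 176 = 200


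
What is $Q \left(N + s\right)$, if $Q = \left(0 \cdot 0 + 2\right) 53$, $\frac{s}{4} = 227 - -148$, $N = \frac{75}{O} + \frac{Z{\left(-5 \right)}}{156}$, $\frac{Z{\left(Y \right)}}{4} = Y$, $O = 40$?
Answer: $\frac{24832885}{156} \approx 1.5919 \cdot 10^{5}$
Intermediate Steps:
$Z{\left(Y \right)} = 4 Y$
$N = \frac{545}{312}$ ($N = \frac{75}{40} + \frac{4 \left(-5\right)}{156} = 75 \cdot \frac{1}{40} - \frac{5}{39} = \frac{15}{8} - \frac{5}{39} = \frac{545}{312} \approx 1.7468$)
$s = 1500$ ($s = 4 \left(227 - -148\right) = 4 \left(227 + 148\right) = 4 \cdot 375 = 1500$)
$Q = 106$ ($Q = \left(0 + 2\right) 53 = 2 \cdot 53 = 106$)
$Q \left(N + s\right) = 106 \left(\frac{545}{312} + 1500\right) = 106 \cdot \frac{468545}{312} = \frac{24832885}{156}$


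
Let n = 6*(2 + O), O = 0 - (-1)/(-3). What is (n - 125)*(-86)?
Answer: 9890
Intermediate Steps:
O = -⅓ (O = 0 - (-1)*(-1)/3 = 0 - 1*⅓ = 0 - ⅓ = -⅓ ≈ -0.33333)
n = 10 (n = 6*(2 - ⅓) = 6*(5/3) = 10)
(n - 125)*(-86) = (10 - 125)*(-86) = -115*(-86) = 9890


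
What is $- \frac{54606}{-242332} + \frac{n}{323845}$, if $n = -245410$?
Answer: $- \frac{4178681605}{7847800654} \approx -0.53246$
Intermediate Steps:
$- \frac{54606}{-242332} + \frac{n}{323845} = - \frac{54606}{-242332} - \frac{245410}{323845} = \left(-54606\right) \left(- \frac{1}{242332}\right) - \frac{49082}{64769} = \frac{27303}{121166} - \frac{49082}{64769} = - \frac{4178681605}{7847800654}$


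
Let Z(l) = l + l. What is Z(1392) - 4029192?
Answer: -4026408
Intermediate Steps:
Z(l) = 2*l
Z(1392) - 4029192 = 2*1392 - 4029192 = 2784 - 4029192 = -4026408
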